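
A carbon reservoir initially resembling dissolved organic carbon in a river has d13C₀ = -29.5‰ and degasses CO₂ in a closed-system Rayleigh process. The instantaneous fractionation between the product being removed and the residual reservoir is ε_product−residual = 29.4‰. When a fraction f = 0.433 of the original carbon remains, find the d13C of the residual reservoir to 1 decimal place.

Rayleigh residual: δ_res = (δ₀ + 1000)·f^(α−1) − 1000
α = ε/1000 + 1 = 1.02940, so α − 1 = 0.02940
f^(α−1) = 0.433^(0.02940) = 0.975692
δ_res = (-29.5 + 1000) × 0.975692 − 1000 = 946.909 − 1000 = -53.09‰

-53.1‰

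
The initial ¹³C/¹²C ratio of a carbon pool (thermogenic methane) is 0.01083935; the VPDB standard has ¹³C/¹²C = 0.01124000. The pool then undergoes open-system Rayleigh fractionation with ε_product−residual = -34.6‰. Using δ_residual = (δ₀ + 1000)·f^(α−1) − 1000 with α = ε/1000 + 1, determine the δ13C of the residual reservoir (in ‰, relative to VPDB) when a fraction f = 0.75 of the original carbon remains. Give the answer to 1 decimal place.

-26.0‰

δ₀ = (0.01083935/0.01124000 − 1)×1000 = (0.964355 − 1)×1000 = -35.645‰
α − 1 = ε/1000 = -0.0346
f^(α−1) = 0.75^(-0.0346) = 1.010004
δ_res = (-35.645 + 1000) × 1.010004 − 1000 = 974.002 − 1000 = -26.00‰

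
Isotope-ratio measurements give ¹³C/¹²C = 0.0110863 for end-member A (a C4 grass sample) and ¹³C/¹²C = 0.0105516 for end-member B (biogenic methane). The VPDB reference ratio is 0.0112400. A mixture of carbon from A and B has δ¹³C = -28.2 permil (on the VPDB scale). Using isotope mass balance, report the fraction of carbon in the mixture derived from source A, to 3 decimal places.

δ_A = (0.0110863/0.0112400 − 1)×1000 = (0.986326 − 1)×1000 = -13.674 permil
δ_B = (0.0105516/0.0112400 − 1)×1000 = (0.938754 − 1)×1000 = -61.246 permil
f_A = (δ_mix − δ_B)/(δ_A − δ_B) = (-28.2 − (-61.246))/(-13.674 − (-61.246))
f_A = 33.046 / 47.571 = 0.6947

0.695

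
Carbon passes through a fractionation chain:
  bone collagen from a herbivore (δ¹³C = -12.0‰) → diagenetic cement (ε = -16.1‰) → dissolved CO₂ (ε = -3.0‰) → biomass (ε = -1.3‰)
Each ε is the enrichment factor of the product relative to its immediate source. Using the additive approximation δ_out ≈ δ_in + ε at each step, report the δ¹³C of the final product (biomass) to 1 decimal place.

-32.4‰

step 1: δ ≈ -12.0 + (-16.1) = -28.1‰
step 2: δ ≈ -28.1 + (-3.0) = -31.1‰
step 3: δ ≈ -31.1 + (-1.3) = -32.4‰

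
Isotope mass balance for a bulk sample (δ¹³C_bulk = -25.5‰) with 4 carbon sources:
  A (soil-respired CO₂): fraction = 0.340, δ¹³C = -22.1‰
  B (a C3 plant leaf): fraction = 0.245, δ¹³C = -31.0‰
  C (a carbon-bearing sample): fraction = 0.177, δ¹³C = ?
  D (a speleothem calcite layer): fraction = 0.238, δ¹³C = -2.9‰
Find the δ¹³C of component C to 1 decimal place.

Isotope mass balance: δ_bulk = Σ fᵢ·δᵢ.
-25.5 = 0.340×(-22.1) + 0.245×(-31.0) + 0.177×δ_C + 0.238×(-2.9)
0.177·δ_C = -25.5 − (-15.799) = -9.701
δ_C = -9.701 / 0.177 = -54.81‰

-54.8‰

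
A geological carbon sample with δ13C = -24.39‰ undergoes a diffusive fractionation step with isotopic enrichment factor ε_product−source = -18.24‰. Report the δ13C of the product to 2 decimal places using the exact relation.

-42.19‰

To first order, δ_product ≈ δ_source + ε = -42.63‰.
Exactly, δ_product = (δ_source + 1000)·(ε/1000 + 1) − 1000.
δ_product = (-24.39 + 1000) × (-18.24/1000 + 1) − 1000
δ_product = -42.185‰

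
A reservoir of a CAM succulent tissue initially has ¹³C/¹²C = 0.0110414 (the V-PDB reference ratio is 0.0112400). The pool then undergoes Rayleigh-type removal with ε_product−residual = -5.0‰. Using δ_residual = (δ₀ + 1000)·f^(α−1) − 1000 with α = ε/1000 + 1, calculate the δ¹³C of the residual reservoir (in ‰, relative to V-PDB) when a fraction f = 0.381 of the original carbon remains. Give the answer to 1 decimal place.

δ₀ = (0.0110414/0.0112400 − 1)×1000 = (0.982331 − 1)×1000 = -17.669‰
α − 1 = ε/1000 = -0.0050
f^(α−1) = 0.381^(-0.0050) = 1.004836
δ_res = (-17.669 + 1000) × 1.004836 − 1000 = 987.082 − 1000 = -12.92‰

-12.9‰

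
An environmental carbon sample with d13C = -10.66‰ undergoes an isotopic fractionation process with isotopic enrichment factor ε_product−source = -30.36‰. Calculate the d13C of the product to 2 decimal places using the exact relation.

-40.70‰

To first order, δ_product ≈ δ_source + ε = -41.02‰.
Exactly, δ_product = (δ_source + 1000)·(ε/1000 + 1) − 1000.
δ_product = (-10.66 + 1000) × (-30.36/1000 + 1) − 1000
δ_product = -40.696‰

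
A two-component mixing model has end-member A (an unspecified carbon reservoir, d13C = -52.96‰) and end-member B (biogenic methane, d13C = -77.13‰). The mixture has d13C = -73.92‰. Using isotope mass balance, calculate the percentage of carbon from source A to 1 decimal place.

13.3%

δ_mix = f_A·δ_A + (1 − f_A)·δ_B  ⇒  f_A = (δ_mix − δ_B)/(δ_A − δ_B)
f_A = (-73.92 − (-77.13)) / (-52.96 − (-77.13))
f_A = 3.21 / 24.17 = 0.1328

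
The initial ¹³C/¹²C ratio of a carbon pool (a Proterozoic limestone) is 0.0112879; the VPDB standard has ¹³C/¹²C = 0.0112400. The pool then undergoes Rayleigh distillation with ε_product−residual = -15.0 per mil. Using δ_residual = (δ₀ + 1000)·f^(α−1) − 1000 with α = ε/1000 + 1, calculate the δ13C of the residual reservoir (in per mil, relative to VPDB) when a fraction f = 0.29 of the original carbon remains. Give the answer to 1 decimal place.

23.1 per mil

δ₀ = (0.0112879/0.0112400 − 1)×1000 = (1.004262 − 1)×1000 = 4.262 per mil
α − 1 = ε/1000 = -0.0150
f^(α−1) = 0.29^(-0.0150) = 1.018742
δ_res = (4.262 + 1000) × 1.018742 − 1000 = 1023.083 − 1000 = 23.08 per mil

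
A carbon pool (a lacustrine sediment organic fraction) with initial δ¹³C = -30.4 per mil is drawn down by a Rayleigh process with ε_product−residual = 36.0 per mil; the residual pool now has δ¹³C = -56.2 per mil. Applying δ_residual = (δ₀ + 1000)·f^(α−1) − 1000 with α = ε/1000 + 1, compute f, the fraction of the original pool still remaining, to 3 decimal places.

0.473

α − 1 = ε/1000 = 0.0360
(δ_res + 1000)/(δ₀ + 1000) = (-56.2 + 1000)/(-30.4 + 1000) = 943.8/969.6 = 0.973391
f = 0.973391^(1/0.0360) = exp(ln(0.973391)/0.0360) = exp(-0.02697/0.0360)
f = exp(-0.7491) = 0.4728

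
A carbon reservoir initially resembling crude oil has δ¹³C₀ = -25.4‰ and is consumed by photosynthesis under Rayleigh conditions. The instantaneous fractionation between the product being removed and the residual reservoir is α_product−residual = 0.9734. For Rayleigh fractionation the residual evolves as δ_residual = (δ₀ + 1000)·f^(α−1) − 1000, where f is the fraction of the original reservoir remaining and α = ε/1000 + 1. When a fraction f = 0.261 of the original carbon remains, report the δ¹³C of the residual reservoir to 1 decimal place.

10.1‰

Rayleigh residual: δ_res = (δ₀ + 1000)·f^(α−1) − 1000
α − 1 = -0.02660
f^(α−1) = 0.261^(-0.02660) = 1.036376
δ_res = (-25.4 + 1000) × 1.036376 − 1000 = 1010.052 − 1000 = 10.05‰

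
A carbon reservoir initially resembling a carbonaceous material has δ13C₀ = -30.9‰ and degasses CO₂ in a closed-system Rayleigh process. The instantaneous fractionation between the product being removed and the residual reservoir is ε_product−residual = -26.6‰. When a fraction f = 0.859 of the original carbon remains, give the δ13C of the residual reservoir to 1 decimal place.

-27.0‰

Rayleigh residual: δ_res = (δ₀ + 1000)·f^(α−1) − 1000
α = ε/1000 + 1 = 0.97340, so α − 1 = -0.02660
f^(α−1) = 0.859^(-0.02660) = 1.004051
δ_res = (-30.9 + 1000) × 1.004051 − 1000 = 973.026 − 1000 = -26.97‰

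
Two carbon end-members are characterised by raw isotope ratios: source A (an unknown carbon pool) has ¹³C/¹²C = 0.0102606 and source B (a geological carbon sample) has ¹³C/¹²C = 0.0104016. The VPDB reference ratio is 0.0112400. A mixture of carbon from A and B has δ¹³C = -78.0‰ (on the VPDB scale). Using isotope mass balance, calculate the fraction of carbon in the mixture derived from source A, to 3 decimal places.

δ_A = (0.0102606/0.0112400 − 1)×1000 = (0.912865 − 1)×1000 = -87.135‰
δ_B = (0.0104016/0.0112400 − 1)×1000 = (0.925409 − 1)×1000 = -74.591‰
f_A = (δ_mix − δ_B)/(δ_A − δ_B) = (-78.0 − (-74.591))/(-87.135 − (-74.591))
f_A = -3.409 / -12.544 = 0.2718

0.272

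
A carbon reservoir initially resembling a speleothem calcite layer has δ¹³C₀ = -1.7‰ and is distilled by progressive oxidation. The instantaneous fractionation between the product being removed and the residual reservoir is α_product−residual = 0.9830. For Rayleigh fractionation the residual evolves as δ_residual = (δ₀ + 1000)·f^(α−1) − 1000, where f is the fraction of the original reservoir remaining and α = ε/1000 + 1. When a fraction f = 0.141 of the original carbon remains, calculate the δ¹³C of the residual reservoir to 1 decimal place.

32.1‰

Rayleigh residual: δ_res = (δ₀ + 1000)·f^(α−1) − 1000
α − 1 = -0.01700
f^(α−1) = 0.141^(-0.01700) = 1.033864
δ_res = (-1.7 + 1000) × 1.033864 − 1000 = 1032.106 − 1000 = 32.11‰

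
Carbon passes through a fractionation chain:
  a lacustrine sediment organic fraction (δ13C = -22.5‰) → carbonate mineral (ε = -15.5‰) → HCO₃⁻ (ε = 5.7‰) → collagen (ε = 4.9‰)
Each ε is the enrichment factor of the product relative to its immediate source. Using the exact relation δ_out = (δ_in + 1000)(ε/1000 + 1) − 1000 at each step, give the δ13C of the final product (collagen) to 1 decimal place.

-27.4‰

step 1: δ = (-22.50 + 1000)·(-15.5/1000 + 1) − 1000 = -37.65‰
step 2: δ = (-37.65 + 1000)·(5.7/1000 + 1) − 1000 = -32.17‰
step 3: δ = (-32.17 + 1000)·(4.9/1000 + 1) − 1000 = -27.42‰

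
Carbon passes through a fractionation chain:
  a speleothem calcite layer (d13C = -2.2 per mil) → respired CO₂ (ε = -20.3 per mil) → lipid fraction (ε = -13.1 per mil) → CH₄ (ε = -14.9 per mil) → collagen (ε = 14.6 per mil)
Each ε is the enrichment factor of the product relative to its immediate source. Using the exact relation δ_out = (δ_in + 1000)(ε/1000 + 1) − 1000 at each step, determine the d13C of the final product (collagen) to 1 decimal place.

step 1: δ = (-2.20 + 1000)·(-20.3/1000 + 1) − 1000 = -22.46 per mil
step 2: δ = (-22.46 + 1000)·(-13.1/1000 + 1) − 1000 = -35.26 per mil
step 3: δ = (-35.26 + 1000)·(-14.9/1000 + 1) − 1000 = -49.64 per mil
step 4: δ = (-49.64 + 1000)·(14.6/1000 + 1) − 1000 = -35.76 per mil

-35.8 per mil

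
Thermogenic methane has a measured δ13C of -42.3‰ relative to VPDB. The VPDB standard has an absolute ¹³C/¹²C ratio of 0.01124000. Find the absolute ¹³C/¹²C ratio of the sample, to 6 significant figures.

0.0107645

R_sample = R_standard × (δ13C/1000 + 1)
R_sample = 0.01124000 × (-42.3/1000 + 1) = 0.01124000 × 0.957700
R_sample = 0.0107645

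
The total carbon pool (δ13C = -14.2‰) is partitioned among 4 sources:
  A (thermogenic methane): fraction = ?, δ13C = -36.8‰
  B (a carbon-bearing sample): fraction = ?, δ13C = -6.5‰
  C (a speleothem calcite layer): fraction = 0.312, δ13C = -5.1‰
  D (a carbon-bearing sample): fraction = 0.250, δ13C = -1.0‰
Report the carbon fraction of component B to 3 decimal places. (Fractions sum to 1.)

Let f_B and f_A be the unknown fractions; fractions sum to 1 so f_B + f_A = 0.438.
Mass balance: Σ fᵢ·δᵢ = δ_bulk ⇒ f_B·(-6.5) + f_A·(-36.8) = -14.2 − (-1.841) = -12.359
Substitute f_A = 0.438 − f_B:
f_B·(-6.5 − -36.8) = -12.359 − 0.438×(-36.8) = 3.760
f_B = 3.760 / 30.3 = 0.1241

0.124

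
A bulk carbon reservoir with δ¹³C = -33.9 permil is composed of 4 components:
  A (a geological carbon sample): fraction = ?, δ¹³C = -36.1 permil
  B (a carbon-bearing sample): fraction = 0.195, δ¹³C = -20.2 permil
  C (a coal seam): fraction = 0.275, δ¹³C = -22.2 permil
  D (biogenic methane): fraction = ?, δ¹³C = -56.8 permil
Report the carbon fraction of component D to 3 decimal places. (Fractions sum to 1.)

0.228

Let f_D and f_A be the unknown fractions; fractions sum to 1 so f_D + f_A = 0.530.
Mass balance: Σ fᵢ·δᵢ = δ_bulk ⇒ f_D·(-56.8) + f_A·(-36.1) = -33.9 − (-10.044) = -23.856
Substitute f_A = 0.530 − f_D:
f_D·(-56.8 − -36.1) = -23.856 − 0.530×(-36.1) = -4.723
f_D = -4.723 / -20.7 = 0.2282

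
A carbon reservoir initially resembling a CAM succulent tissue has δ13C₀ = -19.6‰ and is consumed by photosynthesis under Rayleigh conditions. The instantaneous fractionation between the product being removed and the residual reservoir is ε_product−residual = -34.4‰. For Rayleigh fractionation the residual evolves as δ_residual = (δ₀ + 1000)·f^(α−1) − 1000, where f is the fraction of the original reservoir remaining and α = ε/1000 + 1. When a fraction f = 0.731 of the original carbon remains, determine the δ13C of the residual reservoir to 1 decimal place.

-9.0‰

Rayleigh residual: δ_res = (δ₀ + 1000)·f^(α−1) − 1000
α = ε/1000 + 1 = 0.96560, so α − 1 = -0.03440
f^(α−1) = 0.731^(-0.03440) = 1.010837
δ_res = (-19.6 + 1000) × 1.010837 − 1000 = 991.025 − 1000 = -8.98‰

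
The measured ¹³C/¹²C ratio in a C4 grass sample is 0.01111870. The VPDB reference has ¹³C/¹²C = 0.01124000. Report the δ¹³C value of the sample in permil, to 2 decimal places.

-10.79 permil

δ¹³C = (R_sample / R_standard − 1) × 1000
R_sample / R_standard = 0.01111870 / 0.01124000 = 0.989208
δ¹³C = (0.989208 − 1) × 1000 = -10.792 permil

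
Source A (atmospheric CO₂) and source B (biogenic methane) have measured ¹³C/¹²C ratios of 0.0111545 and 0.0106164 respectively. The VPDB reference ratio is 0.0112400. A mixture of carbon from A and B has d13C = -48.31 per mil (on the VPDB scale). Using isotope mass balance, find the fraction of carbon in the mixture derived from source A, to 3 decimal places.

δ_A = (0.0111545/0.0112400 − 1)×1000 = (0.992393 − 1)×1000 = -7.607 per mil
δ_B = (0.0106164/0.0112400 − 1)×1000 = (0.944520 − 1)×1000 = -55.480 per mil
f_A = (δ_mix − δ_B)/(δ_A − δ_B) = (-48.31 − (-55.480))/(-7.607 − (-55.480))
f_A = 7.170 / 47.874 = 0.1498

0.150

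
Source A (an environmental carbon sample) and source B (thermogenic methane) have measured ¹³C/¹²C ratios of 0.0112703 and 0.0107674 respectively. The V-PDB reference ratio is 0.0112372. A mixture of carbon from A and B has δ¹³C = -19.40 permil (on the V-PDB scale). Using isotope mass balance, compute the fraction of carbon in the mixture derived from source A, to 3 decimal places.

δ_A = (0.0112703/0.0112372 − 1)×1000 = (1.002946 − 1)×1000 = 2.946 permil
δ_B = (0.0107674/0.0112372 − 1)×1000 = (0.958192 − 1)×1000 = -41.808 permil
f_A = (δ_mix − δ_B)/(δ_A − δ_B) = (-19.40 − (-41.808))/(2.946 − (-41.808))
f_A = 22.408 / 44.753 = 0.5007

0.501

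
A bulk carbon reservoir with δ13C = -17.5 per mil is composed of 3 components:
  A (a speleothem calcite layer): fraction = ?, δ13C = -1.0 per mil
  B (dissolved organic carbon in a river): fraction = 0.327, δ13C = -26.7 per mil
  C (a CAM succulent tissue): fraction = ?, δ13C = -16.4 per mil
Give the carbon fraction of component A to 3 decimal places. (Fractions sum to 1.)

0.147

Let f_A and f_C be the unknown fractions; fractions sum to 1 so f_A + f_C = 0.673.
Mass balance: Σ fᵢ·δᵢ = δ_bulk ⇒ f_A·(-1.0) + f_C·(-16.4) = -17.5 − (-8.731) = -8.769
Substitute f_C = 0.673 − f_A:
f_A·(-1.0 − -16.4) = -8.769 − 0.673×(-16.4) = 2.268
f_A = 2.268 / 15.4 = 0.1473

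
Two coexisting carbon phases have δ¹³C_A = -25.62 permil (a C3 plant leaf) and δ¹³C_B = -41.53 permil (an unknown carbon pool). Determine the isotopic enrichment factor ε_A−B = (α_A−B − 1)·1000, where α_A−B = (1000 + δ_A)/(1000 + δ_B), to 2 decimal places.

α_A−B = (1000 + -25.62) / (1000 + -41.53) = 974.38 / 958.47 = 1.016599
ε_A−B = (1.016599 − 1) × 1000 = 16.599 permil
(The approximation ε ≈ δ_A − δ_B would give 15.91 permil.)

16.60 permil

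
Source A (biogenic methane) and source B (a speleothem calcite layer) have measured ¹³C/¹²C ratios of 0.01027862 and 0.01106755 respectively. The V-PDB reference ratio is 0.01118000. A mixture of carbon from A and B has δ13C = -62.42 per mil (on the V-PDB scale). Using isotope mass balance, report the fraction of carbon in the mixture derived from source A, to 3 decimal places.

0.742

δ_A = (0.01027862/0.01118000 − 1)×1000 = (0.919376 − 1)×1000 = -80.624 per mil
δ_B = (0.01106755/0.01118000 − 1)×1000 = (0.989942 − 1)×1000 = -10.058 per mil
f_A = (δ_mix − δ_B)/(δ_A − δ_B) = (-62.42 − (-10.058))/(-80.624 − (-10.058))
f_A = -52.362 / -70.566 = 0.7420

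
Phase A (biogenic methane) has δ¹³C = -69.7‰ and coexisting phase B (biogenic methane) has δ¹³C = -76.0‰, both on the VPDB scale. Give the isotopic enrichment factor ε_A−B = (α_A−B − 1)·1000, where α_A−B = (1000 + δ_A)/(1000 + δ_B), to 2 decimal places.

α_A−B = (1000 + -69.7) / (1000 + -76.0) = 930.3 / 924.0 = 1.006818
ε_A−B = (1.006818 − 1) × 1000 = 6.818‰
(The approximation ε ≈ δ_A − δ_B would give 6.3‰.)

6.82‰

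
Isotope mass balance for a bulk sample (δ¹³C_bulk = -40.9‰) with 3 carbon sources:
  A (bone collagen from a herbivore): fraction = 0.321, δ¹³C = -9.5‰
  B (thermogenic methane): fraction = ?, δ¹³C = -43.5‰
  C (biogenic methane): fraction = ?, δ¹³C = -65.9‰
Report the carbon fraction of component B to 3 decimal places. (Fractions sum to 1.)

0.308

Let f_B and f_C be the unknown fractions; fractions sum to 1 so f_B + f_C = 0.679.
Mass balance: Σ fᵢ·δᵢ = δ_bulk ⇒ f_B·(-43.5) + f_C·(-65.9) = -40.9 − (-3.050) = -37.850
Substitute f_C = 0.679 − f_B:
f_B·(-43.5 − -65.9) = -37.850 − 0.679×(-65.9) = 6.896
f_B = 6.896 / 22.4 = 0.3078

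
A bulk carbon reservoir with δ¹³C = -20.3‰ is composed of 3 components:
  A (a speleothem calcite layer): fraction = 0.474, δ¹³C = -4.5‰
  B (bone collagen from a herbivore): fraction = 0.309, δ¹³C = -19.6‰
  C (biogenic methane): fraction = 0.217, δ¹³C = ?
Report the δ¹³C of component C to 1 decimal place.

-55.8‰

Isotope mass balance: δ_bulk = Σ fᵢ·δᵢ.
-20.3 = 0.474×(-4.5) + 0.309×(-19.6) + 0.217×δ_C
0.217·δ_C = -20.3 − (-8.189) = -12.111
δ_C = -12.111 / 0.217 = -55.81‰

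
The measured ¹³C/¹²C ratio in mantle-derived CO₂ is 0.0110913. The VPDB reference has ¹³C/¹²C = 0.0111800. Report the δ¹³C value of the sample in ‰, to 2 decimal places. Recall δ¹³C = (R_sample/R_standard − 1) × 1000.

-7.93‰

δ¹³C = (R_sample / R_standard − 1) × 1000
R_sample / R_standard = 0.0110913 / 0.0111800 = 0.992066
δ¹³C = (0.992066 − 1) × 1000 = -7.934‰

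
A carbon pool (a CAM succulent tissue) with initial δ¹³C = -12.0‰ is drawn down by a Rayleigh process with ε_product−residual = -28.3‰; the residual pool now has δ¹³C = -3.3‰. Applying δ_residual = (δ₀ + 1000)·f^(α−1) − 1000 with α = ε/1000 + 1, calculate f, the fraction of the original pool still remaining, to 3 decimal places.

α − 1 = ε/1000 = -0.0283
(δ_res + 1000)/(δ₀ + 1000) = (-3.3 + 1000)/(-12.0 + 1000) = 996.7/988.0 = 1.008806
f = 1.008806^(1/-0.0283) = exp(ln(1.008806)/-0.0283) = exp(0.00877/-0.0283)
f = exp(-0.3098) = 0.7336

0.734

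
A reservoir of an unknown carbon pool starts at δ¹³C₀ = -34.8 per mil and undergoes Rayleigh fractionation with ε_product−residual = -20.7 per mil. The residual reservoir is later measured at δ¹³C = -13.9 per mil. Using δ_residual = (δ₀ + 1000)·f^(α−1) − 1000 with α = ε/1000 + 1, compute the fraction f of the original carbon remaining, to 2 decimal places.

0.36

α − 1 = ε/1000 = -0.0207
(δ_res + 1000)/(δ₀ + 1000) = (-13.9 + 1000)/(-34.8 + 1000) = 986.1/965.2 = 1.021654
f = 1.021654^(1/-0.0207) = exp(ln(1.021654)/-0.0207) = exp(0.02142/-0.0207)
f = exp(-1.0349) = 0.3553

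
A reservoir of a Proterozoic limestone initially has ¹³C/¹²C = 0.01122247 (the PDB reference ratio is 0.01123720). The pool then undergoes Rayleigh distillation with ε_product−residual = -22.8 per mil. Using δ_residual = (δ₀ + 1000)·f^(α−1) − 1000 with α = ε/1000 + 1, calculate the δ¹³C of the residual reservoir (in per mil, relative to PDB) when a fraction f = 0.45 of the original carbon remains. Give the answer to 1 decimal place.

δ₀ = (0.01122247/0.01123720 − 1)×1000 = (0.998689 − 1)×1000 = -1.311 per mil
α − 1 = ε/1000 = -0.0228
f^(α−1) = 0.45^(-0.0228) = 1.018373
δ_res = (-1.311 + 1000) × 1.018373 − 1000 = 1017.038 − 1000 = 17.04 per mil

17.0 per mil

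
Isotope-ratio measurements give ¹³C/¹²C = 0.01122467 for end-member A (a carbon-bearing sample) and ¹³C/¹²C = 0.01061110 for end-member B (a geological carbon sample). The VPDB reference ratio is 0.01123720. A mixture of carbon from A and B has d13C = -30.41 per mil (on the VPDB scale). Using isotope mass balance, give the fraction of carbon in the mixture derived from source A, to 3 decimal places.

δ_A = (0.01122467/0.01123720 − 1)×1000 = (0.998885 − 1)×1000 = -1.115 per mil
δ_B = (0.01061110/0.01123720 − 1)×1000 = (0.944283 − 1)×1000 = -55.717 per mil
f_A = (δ_mix − δ_B)/(δ_A − δ_B) = (-30.41 − (-55.717))/(-1.115 − (-55.717))
f_A = 25.307 / 54.602 = 0.4635

0.463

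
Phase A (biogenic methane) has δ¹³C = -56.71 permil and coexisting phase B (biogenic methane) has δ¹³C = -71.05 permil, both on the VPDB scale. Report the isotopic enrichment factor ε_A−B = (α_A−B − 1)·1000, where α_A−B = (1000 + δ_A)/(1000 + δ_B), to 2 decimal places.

15.44 permil

α_A−B = (1000 + -56.71) / (1000 + -71.05) = 943.29 / 928.95 = 1.015437
ε_A−B = (1.015437 − 1) × 1000 = 15.437 permil
(The approximation ε ≈ δ_A − δ_B would give 14.34 permil.)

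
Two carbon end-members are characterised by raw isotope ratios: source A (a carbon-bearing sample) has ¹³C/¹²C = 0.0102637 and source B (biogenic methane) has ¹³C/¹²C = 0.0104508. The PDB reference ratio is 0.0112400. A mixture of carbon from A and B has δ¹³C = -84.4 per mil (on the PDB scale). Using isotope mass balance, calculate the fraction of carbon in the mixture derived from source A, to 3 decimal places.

δ_A = (0.0102637/0.0112400 − 1)×1000 = (0.913141 − 1)×1000 = -86.859 per mil
δ_B = (0.0104508/0.0112400 − 1)×1000 = (0.929786 − 1)×1000 = -70.214 per mil
f_A = (δ_mix − δ_B)/(δ_A − δ_B) = (-84.4 − (-70.214))/(-86.859 − (-70.214))
f_A = -14.186 / -16.646 = 0.8523

0.852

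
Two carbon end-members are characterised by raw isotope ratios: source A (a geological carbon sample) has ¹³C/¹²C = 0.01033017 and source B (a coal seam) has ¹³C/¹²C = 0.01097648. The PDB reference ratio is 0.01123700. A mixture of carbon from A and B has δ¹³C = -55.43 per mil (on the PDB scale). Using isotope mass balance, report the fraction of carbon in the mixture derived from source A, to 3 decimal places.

δ_A = (0.01033017/0.01123700 − 1)×1000 = (0.919300 − 1)×1000 = -80.700 per mil
δ_B = (0.01097648/0.01123700 − 1)×1000 = (0.976816 − 1)×1000 = -23.184 per mil
f_A = (δ_mix − δ_B)/(δ_A − δ_B) = (-55.43 − (-23.184))/(-80.700 − (-23.184))
f_A = -32.246 / -57.516 = 0.5606

0.561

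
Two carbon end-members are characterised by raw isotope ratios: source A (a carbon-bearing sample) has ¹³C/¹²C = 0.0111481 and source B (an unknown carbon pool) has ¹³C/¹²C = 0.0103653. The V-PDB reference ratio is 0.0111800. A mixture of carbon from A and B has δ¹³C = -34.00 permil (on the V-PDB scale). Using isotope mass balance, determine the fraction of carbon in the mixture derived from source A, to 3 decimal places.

0.555

δ_A = (0.0111481/0.0111800 − 1)×1000 = (0.997147 − 1)×1000 = -2.853 permil
δ_B = (0.0103653/0.0111800 − 1)×1000 = (0.927129 − 1)×1000 = -72.871 permil
f_A = (δ_mix − δ_B)/(δ_A − δ_B) = (-34.00 − (-72.871))/(-2.853 − (-72.871))
f_A = 38.871 / 70.018 = 0.5552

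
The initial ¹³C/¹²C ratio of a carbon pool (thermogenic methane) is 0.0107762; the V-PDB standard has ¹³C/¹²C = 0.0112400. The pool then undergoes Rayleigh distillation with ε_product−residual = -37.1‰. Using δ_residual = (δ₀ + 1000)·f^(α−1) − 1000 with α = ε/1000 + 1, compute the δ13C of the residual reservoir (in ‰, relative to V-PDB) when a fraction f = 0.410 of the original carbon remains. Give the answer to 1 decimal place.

-9.0‰

δ₀ = (0.0107762/0.0112400 − 1)×1000 = (0.958737 − 1)×1000 = -41.263‰
α − 1 = ε/1000 = -0.0371
f^(α−1) = 0.410^(-0.0371) = 1.033631
δ_res = (-41.263 + 1000) × 1.033631 − 1000 = 990.980 − 1000 = -9.02‰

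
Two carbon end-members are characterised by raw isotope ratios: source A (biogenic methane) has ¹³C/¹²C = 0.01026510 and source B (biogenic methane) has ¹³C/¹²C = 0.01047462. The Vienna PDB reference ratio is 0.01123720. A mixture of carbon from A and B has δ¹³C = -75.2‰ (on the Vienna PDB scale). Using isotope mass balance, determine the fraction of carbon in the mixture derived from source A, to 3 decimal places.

δ_A = (0.01026510/0.01123720 − 1)×1000 = (0.913493 − 1)×1000 = -86.507‰
δ_B = (0.01047462/0.01123720 − 1)×1000 = (0.932138 − 1)×1000 = -67.862‰
f_A = (δ_mix − δ_B)/(δ_A − δ_B) = (-75.2 − (-67.862))/(-86.507 − (-67.862))
f_A = -7.338 / -18.645 = 0.3936

0.394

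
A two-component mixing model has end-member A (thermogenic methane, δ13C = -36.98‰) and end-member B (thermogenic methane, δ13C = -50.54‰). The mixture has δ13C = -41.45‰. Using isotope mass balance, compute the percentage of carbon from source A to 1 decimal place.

δ_mix = f_A·δ_A + (1 − f_A)·δ_B  ⇒  f_A = (δ_mix − δ_B)/(δ_A − δ_B)
f_A = (-41.45 − (-50.54)) / (-36.98 − (-50.54))
f_A = 9.09 / 13.56 = 0.6704

67.0%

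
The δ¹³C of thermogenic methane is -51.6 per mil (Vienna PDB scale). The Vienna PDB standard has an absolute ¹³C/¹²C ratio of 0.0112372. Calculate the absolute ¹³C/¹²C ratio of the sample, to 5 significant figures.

R_sample = R_standard × (δ¹³C/1000 + 1)
R_sample = 0.0112372 × (-51.6/1000 + 1) = 0.0112372 × 0.948400
R_sample = 0.0106574

0.010657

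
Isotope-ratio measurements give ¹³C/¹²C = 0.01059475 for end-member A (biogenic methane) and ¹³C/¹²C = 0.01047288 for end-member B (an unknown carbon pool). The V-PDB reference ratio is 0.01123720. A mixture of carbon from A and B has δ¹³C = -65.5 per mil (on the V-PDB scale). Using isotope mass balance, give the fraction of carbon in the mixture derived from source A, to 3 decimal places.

0.232

δ_A = (0.01059475/0.01123720 − 1)×1000 = (0.942828 − 1)×1000 = -57.172 per mil
δ_B = (0.01047288/0.01123720 − 1)×1000 = (0.931983 − 1)×1000 = -68.017 per mil
f_A = (δ_mix − δ_B)/(δ_A − δ_B) = (-65.5 − (-68.017))/(-57.172 − (-68.017))
f_A = 2.517 / 10.845 = 0.2321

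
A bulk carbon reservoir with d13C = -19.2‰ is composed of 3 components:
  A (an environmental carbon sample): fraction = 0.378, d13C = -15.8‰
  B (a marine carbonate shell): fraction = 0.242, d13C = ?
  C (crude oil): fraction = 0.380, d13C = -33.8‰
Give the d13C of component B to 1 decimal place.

-1.6‰

Isotope mass balance: δ_bulk = Σ fᵢ·δᵢ.
-19.2 = 0.378×(-15.8) + 0.242×δ_B + 0.380×(-33.8)
0.242·δ_B = -19.2 − (-18.816) = -0.384
δ_B = -0.384 / 0.242 = -1.59‰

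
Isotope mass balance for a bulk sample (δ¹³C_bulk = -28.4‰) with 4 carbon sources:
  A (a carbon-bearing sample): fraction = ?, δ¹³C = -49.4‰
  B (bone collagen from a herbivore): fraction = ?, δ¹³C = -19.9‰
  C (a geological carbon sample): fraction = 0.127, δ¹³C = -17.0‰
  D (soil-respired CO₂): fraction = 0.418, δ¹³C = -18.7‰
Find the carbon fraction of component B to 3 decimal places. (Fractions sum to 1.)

0.137

Let f_B and f_A be the unknown fractions; fractions sum to 1 so f_B + f_A = 0.455.
Mass balance: Σ fᵢ·δᵢ = δ_bulk ⇒ f_B·(-19.9) + f_A·(-49.4) = -28.4 − (-9.976) = -18.424
Substitute f_A = 0.455 − f_B:
f_B·(-19.9 − -49.4) = -18.424 − 0.455×(-49.4) = 4.053
f_B = 4.053 / 29.5 = 0.1374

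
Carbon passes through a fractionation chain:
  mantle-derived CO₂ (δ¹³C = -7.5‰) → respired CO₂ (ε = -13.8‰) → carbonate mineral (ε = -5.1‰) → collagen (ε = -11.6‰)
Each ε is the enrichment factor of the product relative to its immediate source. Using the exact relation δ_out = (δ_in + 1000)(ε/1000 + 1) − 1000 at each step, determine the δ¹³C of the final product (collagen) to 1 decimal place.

step 1: δ = (-7.50 + 1000)·(-13.8/1000 + 1) − 1000 = -21.20‰
step 2: δ = (-21.20 + 1000)·(-5.1/1000 + 1) − 1000 = -26.19‰
step 3: δ = (-26.19 + 1000)·(-11.6/1000 + 1) − 1000 = -37.48‰

-37.5‰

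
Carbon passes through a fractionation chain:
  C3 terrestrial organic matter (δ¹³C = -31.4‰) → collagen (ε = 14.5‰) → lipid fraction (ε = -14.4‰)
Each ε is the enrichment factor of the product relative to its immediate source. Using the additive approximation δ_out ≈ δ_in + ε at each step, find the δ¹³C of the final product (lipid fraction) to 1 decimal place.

-31.3‰

step 1: δ ≈ -31.4 + (14.5) = -16.9‰
step 2: δ ≈ -16.9 + (-14.4) = -31.3‰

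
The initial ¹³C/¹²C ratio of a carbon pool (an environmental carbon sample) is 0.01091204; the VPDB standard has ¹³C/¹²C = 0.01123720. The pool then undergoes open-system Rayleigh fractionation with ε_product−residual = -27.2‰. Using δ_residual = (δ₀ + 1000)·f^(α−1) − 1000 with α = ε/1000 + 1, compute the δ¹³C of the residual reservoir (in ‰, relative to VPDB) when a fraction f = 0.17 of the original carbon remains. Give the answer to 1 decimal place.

19.0‰

δ₀ = (0.01091204/0.01123720 − 1)×1000 = (0.971064 − 1)×1000 = -28.936‰
α − 1 = ε/1000 = -0.0272
f^(α−1) = 0.17^(-0.0272) = 1.049378
δ_res = (-28.936 + 1000) × 1.049378 − 1000 = 1019.013 − 1000 = 19.01‰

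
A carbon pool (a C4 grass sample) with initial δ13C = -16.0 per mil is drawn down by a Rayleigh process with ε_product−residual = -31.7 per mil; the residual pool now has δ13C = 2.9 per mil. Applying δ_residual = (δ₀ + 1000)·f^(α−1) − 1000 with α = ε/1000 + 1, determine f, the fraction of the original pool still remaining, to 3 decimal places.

0.549

α − 1 = ε/1000 = -0.0317
(δ_res + 1000)/(δ₀ + 1000) = (2.9 + 1000)/(-16.0 + 1000) = 1002.9/984.0 = 1.019207
f = 1.019207^(1/-0.0317) = exp(ln(1.019207)/-0.0317) = exp(0.01903/-0.0317)
f = exp(-0.6002) = 0.5487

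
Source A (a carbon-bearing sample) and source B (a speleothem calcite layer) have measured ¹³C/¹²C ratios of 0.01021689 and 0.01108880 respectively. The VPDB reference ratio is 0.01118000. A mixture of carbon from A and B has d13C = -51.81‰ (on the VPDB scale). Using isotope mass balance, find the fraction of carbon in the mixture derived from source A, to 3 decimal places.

δ_A = (0.01021689/0.01118000 − 1)×1000 = (0.913854 − 1)×1000 = -86.146‰
δ_B = (0.01108880/0.01118000 − 1)×1000 = (0.991843 − 1)×1000 = -8.157‰
f_A = (δ_mix − δ_B)/(δ_A − δ_B) = (-51.81 − (-8.157))/(-86.146 − (-8.157))
f_A = -43.653 / -77.988 = 0.5597

0.560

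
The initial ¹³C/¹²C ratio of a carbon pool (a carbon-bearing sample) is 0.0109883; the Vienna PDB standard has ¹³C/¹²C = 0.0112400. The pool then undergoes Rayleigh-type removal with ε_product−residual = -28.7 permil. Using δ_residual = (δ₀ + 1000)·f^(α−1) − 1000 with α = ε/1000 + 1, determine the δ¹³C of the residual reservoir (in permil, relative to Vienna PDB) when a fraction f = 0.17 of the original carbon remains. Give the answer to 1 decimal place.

δ₀ = (0.0109883/0.0112400 − 1)×1000 = (0.977607 − 1)×1000 = -22.393 permil
α − 1 = ε/1000 = -0.0287
f^(α−1) = 0.17^(-0.0287) = 1.052170
δ_res = (-22.393 + 1000) × 1.052170 − 1000 = 1028.609 − 1000 = 28.61 permil

28.6 permil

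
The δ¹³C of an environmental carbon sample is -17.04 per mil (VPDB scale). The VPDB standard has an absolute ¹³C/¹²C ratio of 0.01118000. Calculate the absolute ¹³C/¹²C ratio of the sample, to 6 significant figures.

R_sample = R_standard × (δ¹³C/1000 + 1)
R_sample = 0.01118000 × (-17.04/1000 + 1) = 0.01118000 × 0.982960
R_sample = 0.0109895

0.0109895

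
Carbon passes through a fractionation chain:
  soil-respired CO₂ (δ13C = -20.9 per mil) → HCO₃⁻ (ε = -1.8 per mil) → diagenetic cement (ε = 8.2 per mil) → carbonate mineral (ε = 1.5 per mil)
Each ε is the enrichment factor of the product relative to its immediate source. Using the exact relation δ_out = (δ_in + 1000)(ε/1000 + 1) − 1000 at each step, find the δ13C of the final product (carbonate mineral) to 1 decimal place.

-13.2 per mil

step 1: δ = (-20.90 + 1000)·(-1.8/1000 + 1) − 1000 = -22.66 per mil
step 2: δ = (-22.66 + 1000)·(8.2/1000 + 1) − 1000 = -14.65 per mil
step 3: δ = (-14.65 + 1000)·(1.5/1000 + 1) − 1000 = -13.17 per mil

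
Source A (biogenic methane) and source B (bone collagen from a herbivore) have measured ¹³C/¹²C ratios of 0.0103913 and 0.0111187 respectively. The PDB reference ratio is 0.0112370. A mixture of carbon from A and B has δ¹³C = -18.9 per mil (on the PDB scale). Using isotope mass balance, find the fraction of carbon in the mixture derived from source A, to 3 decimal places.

δ_A = (0.0103913/0.0112370 − 1)×1000 = (0.924740 − 1)×1000 = -75.260 per mil
δ_B = (0.0111187/0.0112370 − 1)×1000 = (0.989472 − 1)×1000 = -10.528 per mil
f_A = (δ_mix − δ_B)/(δ_A − δ_B) = (-18.9 − (-10.528))/(-75.260 − (-10.528))
f_A = -8.372 / -64.733 = 0.1293

0.129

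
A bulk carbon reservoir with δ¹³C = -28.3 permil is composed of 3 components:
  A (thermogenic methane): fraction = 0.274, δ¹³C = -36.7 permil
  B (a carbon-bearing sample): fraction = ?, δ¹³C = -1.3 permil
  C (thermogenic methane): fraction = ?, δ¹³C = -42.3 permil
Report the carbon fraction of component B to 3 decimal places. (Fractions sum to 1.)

0.304

Let f_B and f_C be the unknown fractions; fractions sum to 1 so f_B + f_C = 0.726.
Mass balance: Σ fᵢ·δᵢ = δ_bulk ⇒ f_B·(-1.3) + f_C·(-42.3) = -28.3 − (-10.056) = -18.244
Substitute f_C = 0.726 − f_B:
f_B·(-1.3 − -42.3) = -18.244 − 0.726×(-42.3) = 12.466
f_B = 12.466 / 41.0 = 0.3040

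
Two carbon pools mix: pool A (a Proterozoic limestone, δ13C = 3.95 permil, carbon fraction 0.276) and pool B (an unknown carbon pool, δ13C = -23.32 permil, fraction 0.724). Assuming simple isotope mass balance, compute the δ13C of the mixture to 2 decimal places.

δ_mix = f_A·δ_A + f_B·δ_B
δ_mix = 0.276 × (3.95) + 0.724 × (-23.32)
δ_mix = 1.090 + -16.884 = -15.793 permil

-15.79 permil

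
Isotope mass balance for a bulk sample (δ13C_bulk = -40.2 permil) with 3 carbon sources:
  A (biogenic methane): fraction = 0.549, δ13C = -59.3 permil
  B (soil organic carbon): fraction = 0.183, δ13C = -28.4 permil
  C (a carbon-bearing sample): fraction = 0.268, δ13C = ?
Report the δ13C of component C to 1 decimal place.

-9.1 permil

Isotope mass balance: δ_bulk = Σ fᵢ·δᵢ.
-40.2 = 0.549×(-59.3) + 0.183×(-28.4) + 0.268×δ_C
0.268·δ_C = -40.2 − (-37.753) = -2.447
δ_C = -2.447 / 0.268 = -9.13 permil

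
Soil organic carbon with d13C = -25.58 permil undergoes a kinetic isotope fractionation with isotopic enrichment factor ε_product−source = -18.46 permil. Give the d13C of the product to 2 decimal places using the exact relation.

-43.57 permil

To first order, δ_product ≈ δ_source + ε = -44.04 permil.
Exactly, δ_product = (δ_source + 1000)·(ε/1000 + 1) − 1000.
δ_product = (-25.58 + 1000) × (-18.46/1000 + 1) − 1000
δ_product = -43.568 permil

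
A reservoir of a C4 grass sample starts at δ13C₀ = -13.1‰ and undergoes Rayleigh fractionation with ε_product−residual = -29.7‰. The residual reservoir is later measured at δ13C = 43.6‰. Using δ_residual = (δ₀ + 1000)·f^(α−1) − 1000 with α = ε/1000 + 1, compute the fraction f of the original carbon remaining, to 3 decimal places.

α − 1 = ε/1000 = -0.0297
(δ_res + 1000)/(δ₀ + 1000) = (43.6 + 1000)/(-13.1 + 1000) = 1043.6/986.9 = 1.057453
f = 1.057453^(1/-0.0297) = exp(ln(1.057453)/-0.0297) = exp(0.05586/-0.0297)
f = exp(-1.8809) = 0.1525

0.152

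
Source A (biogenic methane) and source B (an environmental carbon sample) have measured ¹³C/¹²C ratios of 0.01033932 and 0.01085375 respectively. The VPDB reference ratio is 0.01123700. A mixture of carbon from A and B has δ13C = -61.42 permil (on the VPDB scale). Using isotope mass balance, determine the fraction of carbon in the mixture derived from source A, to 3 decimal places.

0.597

δ_A = (0.01033932/0.01123700 − 1)×1000 = (0.920114 − 1)×1000 = -79.886 permil
δ_B = (0.01085375/0.01123700 − 1)×1000 = (0.965894 − 1)×1000 = -34.106 permil
f_A = (δ_mix − δ_B)/(δ_A − δ_B) = (-61.42 − (-34.106))/(-79.886 − (-34.106))
f_A = -27.314 / -45.780 = 0.5966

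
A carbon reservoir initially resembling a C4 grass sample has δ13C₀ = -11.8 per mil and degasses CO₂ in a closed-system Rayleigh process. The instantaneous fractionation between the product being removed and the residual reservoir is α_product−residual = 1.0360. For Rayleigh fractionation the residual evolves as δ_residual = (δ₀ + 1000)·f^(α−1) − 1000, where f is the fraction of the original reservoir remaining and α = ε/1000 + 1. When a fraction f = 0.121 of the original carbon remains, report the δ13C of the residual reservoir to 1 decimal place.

Rayleigh residual: δ_res = (δ₀ + 1000)·f^(α−1) − 1000
α − 1 = 0.03600
f^(α−1) = 0.121^(0.03600) = 0.926788
δ_res = (-11.8 + 1000) × 0.926788 − 1000 = 915.852 − 1000 = -84.15 per mil

-84.1 per mil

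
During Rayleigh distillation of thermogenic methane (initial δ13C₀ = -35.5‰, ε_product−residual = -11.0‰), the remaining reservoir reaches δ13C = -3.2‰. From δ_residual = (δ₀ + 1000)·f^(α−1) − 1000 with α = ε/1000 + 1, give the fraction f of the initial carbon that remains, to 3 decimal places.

α − 1 = ε/1000 = -0.0110
(δ_res + 1000)/(δ₀ + 1000) = (-3.2 + 1000)/(-35.5 + 1000) = 996.8/964.5 = 1.033489
f = 1.033489^(1/-0.0110) = exp(ln(1.033489)/-0.0110) = exp(0.03294/-0.0110)
f = exp(-2.9946) = 0.0501

0.050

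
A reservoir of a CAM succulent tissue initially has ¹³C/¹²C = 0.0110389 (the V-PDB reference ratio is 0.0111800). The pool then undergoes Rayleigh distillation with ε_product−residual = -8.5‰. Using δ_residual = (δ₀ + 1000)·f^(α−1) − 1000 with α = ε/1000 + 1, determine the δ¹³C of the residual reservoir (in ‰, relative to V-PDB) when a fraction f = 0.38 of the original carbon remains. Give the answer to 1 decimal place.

-4.5‰

δ₀ = (0.0110389/0.0111800 − 1)×1000 = (0.987379 − 1)×1000 = -12.621‰
α − 1 = ε/1000 = -0.0085
f^(α−1) = 0.38^(-0.0085) = 1.008258
δ_res = (-12.621 + 1000) × 1.008258 − 1000 = 995.533 − 1000 = -4.47‰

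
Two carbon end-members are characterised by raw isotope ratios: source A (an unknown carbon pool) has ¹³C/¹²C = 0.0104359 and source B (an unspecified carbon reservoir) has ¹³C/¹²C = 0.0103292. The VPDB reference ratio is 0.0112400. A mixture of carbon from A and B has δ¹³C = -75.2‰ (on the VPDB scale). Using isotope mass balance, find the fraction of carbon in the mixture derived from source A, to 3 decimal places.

δ_A = (0.0104359/0.0112400 − 1)×1000 = (0.928461 − 1)×1000 = -71.539‰
δ_B = (0.0103292/0.0112400 − 1)×1000 = (0.918968 − 1)×1000 = -81.032‰
f_A = (δ_mix − δ_B)/(δ_A − δ_B) = (-75.2 − (-81.032))/(-71.539 − (-81.032))
f_A = 5.832 / 9.493 = 0.6144

0.614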